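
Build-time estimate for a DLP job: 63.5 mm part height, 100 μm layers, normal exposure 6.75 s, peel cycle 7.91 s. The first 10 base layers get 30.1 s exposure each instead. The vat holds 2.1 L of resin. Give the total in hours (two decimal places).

2.65 hours

Number of layers: 63.5 / 0.1 → 635 (rounded up).
Bottom layers = 10 × (30.1 + 7.91) = 380.1 s.
Normal layers = 625 × (6.75 + 7.91) = 9162.5 s.
Sum: 380.1 + 9162.5 = 9542.6 s → 2.65 hours.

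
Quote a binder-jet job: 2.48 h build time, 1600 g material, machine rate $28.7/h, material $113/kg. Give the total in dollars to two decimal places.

$251.98

Machine-time cost: 28.7 × 2.48 → $71.176.
Material cost: 113 × 1600/1000 → $180.80.
Total = 71.176 + 180.80 = 251.976 ≈ $251.98.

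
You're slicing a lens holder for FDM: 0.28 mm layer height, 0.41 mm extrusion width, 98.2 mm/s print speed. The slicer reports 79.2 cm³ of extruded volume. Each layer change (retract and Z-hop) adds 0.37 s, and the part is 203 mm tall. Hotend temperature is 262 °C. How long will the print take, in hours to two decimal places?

Bead cross-section: 0.28 × 0.41 → 0.1148 mm².
Total extruded path = 79200/0.1148 = 689895.5 mm.
Print-move time = 689895.5 / 98.2, so 7025.4 s.
Layer count = ceil(203 / 0.28) = 725.
Z-hop total: 725 × 0.37 → 268.25 s.
Total = 7025.4 + 268.25 = 7293.65 s = 2.03 hours.

2.03 hours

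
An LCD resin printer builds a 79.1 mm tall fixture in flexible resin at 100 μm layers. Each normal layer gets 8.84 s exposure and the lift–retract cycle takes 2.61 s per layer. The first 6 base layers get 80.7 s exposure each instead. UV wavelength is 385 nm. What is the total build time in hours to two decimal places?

2.64 hours

Number of layers: 79.1 / 0.1 → 791 (rounded up).
Burn-in layers = 6 × (80.7 + 2.61) = 499.86 s.
Remaining layers: 785 × (8.84 + 2.61) → 8988.25 s.
Total = 499.86 + 8988.25 = 9488.11 s = 2.64 hours.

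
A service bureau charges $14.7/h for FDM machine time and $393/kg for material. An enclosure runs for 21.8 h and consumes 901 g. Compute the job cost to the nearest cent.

Time charge = 14.7 × 21.8 = $320.46.
Feedstock cost = 393 × 901/1000 = $354.093.
Total = 320.46 + 354.093 = 674.553 ≈ $674.55.

$674.55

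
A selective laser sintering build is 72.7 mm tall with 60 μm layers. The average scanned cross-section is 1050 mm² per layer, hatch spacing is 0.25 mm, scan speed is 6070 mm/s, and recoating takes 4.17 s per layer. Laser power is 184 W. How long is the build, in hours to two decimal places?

1.64 hours

Number of layers: 72.7 / 0.06 → 1212 (rounded up).
Hatch length per layer: 1050 / 0.25 → 4200 mm.
Laser time per layer: 4200 / 6070 → 0.6919 s.
Time per layer: 0.6919 + 4.17 → 4.8619 s.
Total: 1212 × 4.8619 s = 5892.6228 s → 1.64 hours.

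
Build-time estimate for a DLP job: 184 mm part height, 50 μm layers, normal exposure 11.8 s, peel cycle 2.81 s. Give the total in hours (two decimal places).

14.93 hours

Layers = ⌈184/0.05⌉ = 3680.
Per-layer time: 11.8 + 2.81 → 14.61 s.
Total = 3680 × 14.61 = 53764.8 s = 14.93 hours.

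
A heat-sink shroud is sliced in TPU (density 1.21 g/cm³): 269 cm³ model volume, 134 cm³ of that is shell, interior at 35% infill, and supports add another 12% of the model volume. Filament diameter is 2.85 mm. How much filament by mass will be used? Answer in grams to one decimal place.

258.4 g

Interior volume: 269 − 134 → 135 cm³.
Infill deposited: 0.35 × 135 → 47.25 cm³.
Support = 0.12 × 269, so 32.28 cm³.
Deposited volume = 134 + 47.25 + 32.28 = 213.53 cm³.
Mass = 213.53 × 1.21, so 258.3713 g.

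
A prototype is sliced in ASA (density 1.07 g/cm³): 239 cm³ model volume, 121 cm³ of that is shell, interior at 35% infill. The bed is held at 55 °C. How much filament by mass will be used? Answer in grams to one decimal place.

Infill region: 239 − 121 → 118 cm³.
Infill volume: 0.35 × 118 → 41.3 cm³.
Deposited volume = 121 + 41.3 = 162.3 cm³.
Mass = 162.3 × 1.07 = 173.661 g.

173.7 g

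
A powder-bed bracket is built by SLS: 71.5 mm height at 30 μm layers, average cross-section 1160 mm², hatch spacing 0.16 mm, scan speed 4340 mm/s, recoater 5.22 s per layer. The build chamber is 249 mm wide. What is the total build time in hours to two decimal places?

Layer count = ceil(71.5 / 0.03) = 2384.
Scan path per layer = 1160 / 0.16, so 7250 mm.
Per-layer scan time: 7250 / 4340 → 1.6705 s.
Per-layer time: 1.6705 + 5.22 → 6.8905 s.
Total: 2384 × 6.8905 s = 16426.952 s → 4.56 hours.

4.56 hours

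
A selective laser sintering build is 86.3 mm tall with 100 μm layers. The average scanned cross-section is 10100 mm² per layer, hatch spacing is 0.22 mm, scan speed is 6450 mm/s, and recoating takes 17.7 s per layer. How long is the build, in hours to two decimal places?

Layers = ⌈86.3/0.1⌉ = 863.
Scan path per layer: 10100 / 0.22 → 45909.1 mm.
Scan time per layer = 45909.1 / 6450, so 7.1177 s.
Time per layer = 7.1177 + 17.7 = 24.8177 s.
Total: 863 × 24.8177 s = 21417.6751 s → 5.95 hours.

5.95 hours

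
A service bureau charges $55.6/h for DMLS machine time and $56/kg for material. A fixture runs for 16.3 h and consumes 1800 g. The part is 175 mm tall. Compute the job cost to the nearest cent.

Time charge = 55.6 × 16.3, so $906.28.
Material cost = 56 × 1800/1000 = $100.80.
Job cost: 906.28 + 100.80 = $1007.08.

$1007.08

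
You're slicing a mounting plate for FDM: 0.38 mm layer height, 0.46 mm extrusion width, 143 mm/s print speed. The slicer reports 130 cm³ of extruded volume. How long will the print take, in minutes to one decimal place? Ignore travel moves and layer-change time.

86.7 minutes

Line area: 0.38 × 0.46 → 0.1748 mm².
Toolpath length = 130 cm³ / 0.1748 mm² = 130000 / 0.1748 = 743707.1 mm.
Time extruding = 743707.1 / 143 = 5200.7 s.
In the requested units: 5200.7 s = 86.7 minutes.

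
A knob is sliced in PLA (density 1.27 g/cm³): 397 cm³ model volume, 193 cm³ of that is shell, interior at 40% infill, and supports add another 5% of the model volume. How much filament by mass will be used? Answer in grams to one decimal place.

374.0 g

Interior volume = 397 − 193, so 204 cm³.
Infill volume = 0.40 × 204 = 81.6 cm³.
Support = 0.05 × 397 = 19.85 cm³.
Total printed volume = 193 + 81.6 + 19.85 = 294.45 cm³.
Mass: 294.45 × 1.27 → 373.9515 g.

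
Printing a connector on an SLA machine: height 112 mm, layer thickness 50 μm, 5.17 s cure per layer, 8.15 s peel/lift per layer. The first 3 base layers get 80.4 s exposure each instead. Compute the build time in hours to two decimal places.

Layers = ⌈112/0.05⌉ = 2240.
Bottom layers = 3 × (80.4 + 8.15) = 265.65 s.
Regular layers = 2237 × (5.17 + 8.15), so 29796.84 s.
Total = 265.65 + 29796.84 = 30062.49 s = 8.35 hours.

8.35 hours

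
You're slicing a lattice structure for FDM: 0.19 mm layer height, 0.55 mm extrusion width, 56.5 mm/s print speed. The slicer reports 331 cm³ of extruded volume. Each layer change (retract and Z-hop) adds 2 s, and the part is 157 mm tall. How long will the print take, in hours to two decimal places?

Line area = 0.19 × 0.55 = 0.1045 mm².
Toolpath length = 331 cm³ / 0.1045 mm² = 331000 / 0.1045 = 3167464.1 mm.
Time extruding: 3167464.1 / 56.5 → 56061.3 s.
Layer count = ceil(157 / 0.19) = 827.
Z-hop total = 827 × 2, so 1654 s.
Total = 56061.3 + 1654 = 57715.3 s = 16.03 hours.

16.03 hours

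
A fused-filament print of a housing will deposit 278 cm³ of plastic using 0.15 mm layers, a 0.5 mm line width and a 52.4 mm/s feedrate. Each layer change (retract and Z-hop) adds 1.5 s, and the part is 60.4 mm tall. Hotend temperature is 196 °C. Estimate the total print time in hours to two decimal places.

19.82 hours

Bead cross-section: 0.15 × 0.5 → 0.075 mm².
Path length: 278000 mm³ / 0.075 mm² → 3706666.7 mm.
Print-move time = 3706666.7 / 52.4 = 70737.9 s.
Number of layers: 60.4 / 0.15 → 403 (rounded up).
Layer-change overhead = 403 × 1.5 = 604.5 s.
Total = 70737.9 + 604.5 = 71342.4 s = 19.82 hours.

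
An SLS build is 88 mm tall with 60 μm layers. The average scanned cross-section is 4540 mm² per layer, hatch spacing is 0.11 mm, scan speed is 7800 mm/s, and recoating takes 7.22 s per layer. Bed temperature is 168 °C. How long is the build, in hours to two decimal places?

5.10 hours

Layers = ⌈88/0.06⌉ = 1467.
Hatch length per layer = 4540 / 0.11 = 41272.7 mm.
Per-layer scan time: 41272.7 / 7800 → 5.2914 s.
Per-layer time = 5.2914 + 7.22, so 12.5114 s.
Build time = 1467 × 12.5114 = 18354.2238 s = 5.10 hours.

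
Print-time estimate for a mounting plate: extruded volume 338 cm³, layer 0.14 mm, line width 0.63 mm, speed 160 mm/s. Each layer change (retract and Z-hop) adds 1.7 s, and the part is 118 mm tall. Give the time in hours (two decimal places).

7.05 hours

Bead cross-section = 0.14 × 0.63 = 0.0882 mm².
Path length: 338000 mm³ / 0.0882 mm² → 3832199.5 mm.
Time extruding = 3832199.5 / 160 = 23951.2 s.
Layer count = ceil(118 / 0.14) = 843.
Layer-change overhead: 843 × 1.7 → 1433.1 s.
Altogether 23951.2 + 1433.1 = 25384.3 s, i.e. 7.05 hours.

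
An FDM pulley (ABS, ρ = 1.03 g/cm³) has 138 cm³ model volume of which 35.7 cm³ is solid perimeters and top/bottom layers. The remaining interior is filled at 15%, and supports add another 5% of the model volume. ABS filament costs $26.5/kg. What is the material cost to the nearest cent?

$1.58

Interior volume: 138 − 35.7 → 102.3 cm³.
Infill deposited = 0.15 × 102.3, so 15.345 cm³.
Support: 0.05 × 138 → 6.9 cm³.
Total extruded = 35.7 + 15.345 + 6.9, so 57.945 cm³.
Mass = 57.945 × 1.03, so 59.68335 g.
At $26.5/kg: 59.68335/1000 × 26.5 = $1.58.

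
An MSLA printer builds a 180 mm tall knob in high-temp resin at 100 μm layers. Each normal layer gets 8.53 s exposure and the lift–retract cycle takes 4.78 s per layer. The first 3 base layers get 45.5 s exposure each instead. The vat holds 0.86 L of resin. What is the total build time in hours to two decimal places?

Layers = ⌈180/0.1⌉ = 1800.
Bottom layers = 3 × (45.5 + 4.78), so 150.84 s.
Remaining layers = 1797 × (8.53 + 4.78) = 23918.07 s.
Sum: 150.84 + 23918.07 = 24068.91 s → 6.69 hours.

6.69 hours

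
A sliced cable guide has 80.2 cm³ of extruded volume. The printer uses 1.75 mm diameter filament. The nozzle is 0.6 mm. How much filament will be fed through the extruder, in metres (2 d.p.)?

33.34 m

Filament cross-section = π × (1.75/2)² = 2.4053 mm².
L = 80200 mm³ / 2.4053 mm² = 33343.03 mm, i.e. 33.34 m.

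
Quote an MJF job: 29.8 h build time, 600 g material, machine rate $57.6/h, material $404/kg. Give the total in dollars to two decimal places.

$1958.88

Machine-time cost = 57.6 × 29.8, so $1716.48.
Material cost: 404 × 600/1000 → $242.40.
Total = 1716.48 + 242.40 = $1958.88.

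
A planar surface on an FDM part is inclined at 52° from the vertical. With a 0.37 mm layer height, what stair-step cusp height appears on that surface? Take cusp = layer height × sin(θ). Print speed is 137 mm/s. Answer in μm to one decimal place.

h_c = t·sin θ = 0.37 × 0.7880 = 0.29156 mm (291.6 μm).

291.6 μm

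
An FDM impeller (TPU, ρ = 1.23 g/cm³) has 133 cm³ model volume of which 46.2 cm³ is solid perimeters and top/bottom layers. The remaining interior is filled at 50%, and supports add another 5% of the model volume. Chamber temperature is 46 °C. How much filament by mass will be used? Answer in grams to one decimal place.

118.4 g

Interior volume = 133 − 46.2, so 86.8 cm³.
Infill deposited: 0.50 × 86.8 → 43.4 cm³.
Support: 0.05 × 133 → 6.65 cm³.
Total printed volume = 46.2 + 43.4 + 6.65 = 96.25 cm³.
Mass = 96.25 × 1.23, so 118.3875 g.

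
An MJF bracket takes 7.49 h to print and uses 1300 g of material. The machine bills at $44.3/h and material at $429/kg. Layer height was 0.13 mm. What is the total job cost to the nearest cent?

Time charge: 44.3 × 7.49 → $331.807.
Material charge = 429 × 1300/1000, so $557.70.
Job cost: 331.807 + 557.70 = 889.507 ≈ $889.51.

$889.51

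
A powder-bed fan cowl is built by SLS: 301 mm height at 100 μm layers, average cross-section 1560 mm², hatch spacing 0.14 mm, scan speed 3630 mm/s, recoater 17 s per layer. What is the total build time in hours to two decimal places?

Number of layers: 301 / 0.1 → 3010 (rounded up).
Scan path per layer = 1560 / 0.14, so 11142.9 mm.
Per-layer scan time: 11142.9 / 3630 → 3.0697 s.
Per-layer time: 3.0697 + 17 → 20.0697 s.
Build time = 3010 × 20.0697 = 60409.797 s = 16.78 hours.

16.78 hours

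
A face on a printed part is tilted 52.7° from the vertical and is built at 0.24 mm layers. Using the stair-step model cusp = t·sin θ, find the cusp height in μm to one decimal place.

190.9 μm

sin(52.7°) = 0.7955, so cusp = 0.24 × 0.7955 = 0.19092 mm → 190.9 μm.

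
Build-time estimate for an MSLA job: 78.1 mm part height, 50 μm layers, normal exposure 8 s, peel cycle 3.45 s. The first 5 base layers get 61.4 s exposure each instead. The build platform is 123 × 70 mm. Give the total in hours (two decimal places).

Layer count = ceil(78.1 / 0.05) = 1562.
Burn-in layers: 5 × (61.4 + 3.45) → 324.25 s.
Regular layers: 1557 × (8 + 3.45) → 17827.65 s.
Total = 324.25 + 17827.65 = 18151.9 s = 5.04 hours.

5.04 hours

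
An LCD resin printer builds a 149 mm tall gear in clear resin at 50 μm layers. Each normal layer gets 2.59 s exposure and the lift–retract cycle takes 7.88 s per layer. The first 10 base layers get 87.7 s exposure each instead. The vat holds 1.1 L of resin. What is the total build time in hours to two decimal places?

8.90 hours

Number of layers: 149 / 0.05 → 2980 (rounded up).
Bottom layers = 10 × (87.7 + 7.88) = 955.8 s.
Normal layers = 2970 × (2.59 + 7.88), so 31095.9 s.
Total = 955.8 + 31095.9 = 32051.7 s = 8.90 hours.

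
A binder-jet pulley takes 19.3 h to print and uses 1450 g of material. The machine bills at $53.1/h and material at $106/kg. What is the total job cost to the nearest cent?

$1178.53

Machine cost = 53.1 × 19.3, so $1024.83.
Material cost: 106 × 1450/1000 → $153.70.
Total = 1024.83 + 153.70 = $1178.53.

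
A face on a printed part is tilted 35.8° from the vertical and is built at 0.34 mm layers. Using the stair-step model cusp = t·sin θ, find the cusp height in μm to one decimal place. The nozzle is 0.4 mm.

sin(35.8°) = 0.5850, so cusp = 0.34 × 0.5850 = 0.1989 mm → 198.9 μm.

198.9 μm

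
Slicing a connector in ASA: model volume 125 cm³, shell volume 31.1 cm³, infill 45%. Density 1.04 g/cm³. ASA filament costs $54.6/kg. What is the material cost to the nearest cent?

Infill region: 125 − 31.1 → 93.9 cm³.
Infill volume = 0.45 × 93.9 = 42.255 cm³.
Total printed volume = 31.1 + 42.255, so 73.355 cm³.
Mass = 73.355 × 1.04 = 76.2892 g.
At $54.6/kg: 76.2892/1000 × 54.6 = $4.17.

$4.17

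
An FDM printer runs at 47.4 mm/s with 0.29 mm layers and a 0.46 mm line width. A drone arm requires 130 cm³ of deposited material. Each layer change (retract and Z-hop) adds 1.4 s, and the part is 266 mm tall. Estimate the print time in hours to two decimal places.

Line area = 0.29 × 0.46 = 0.1334 mm².
Toolpath length = 130 cm³ / 0.1334 mm² = 130000 / 0.1334 = 974512.7 mm.
Time extruding = 974512.7 / 47.4 = 20559.3 s.
Number of layers: 266 / 0.29 → 918 (rounded up).
Non-print overhead = 918 × 1.4 = 1285.2 s.
Altogether 20559.3 + 1285.2 = 21844.5 s, i.e. 6.07 hours.

6.07 hours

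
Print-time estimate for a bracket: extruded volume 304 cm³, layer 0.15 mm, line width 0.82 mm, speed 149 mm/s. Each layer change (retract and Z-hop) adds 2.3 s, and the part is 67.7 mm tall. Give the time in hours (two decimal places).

4.90 hours

Line area = 0.15 × 0.82, so 0.123 mm².
Path length: 304000 mm³ / 0.123 mm² → 2471544.7 mm.
Print-move time = 2471544.7 / 149, so 16587.5 s.
Layer count = ceil(67.7 / 0.15) = 452.
Layer-change overhead = 452 × 2.3, so 1039.6 s.
Total = 16587.5 + 1039.6 = 17627.1 s = 4.90 hours.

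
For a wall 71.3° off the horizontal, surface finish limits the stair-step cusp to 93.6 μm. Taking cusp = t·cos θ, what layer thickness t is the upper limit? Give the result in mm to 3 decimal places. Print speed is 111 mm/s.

0.292 mm

Layer height = cusp / cos(71.3°) = 0.0936 / 0.3206 = 0.292 mm.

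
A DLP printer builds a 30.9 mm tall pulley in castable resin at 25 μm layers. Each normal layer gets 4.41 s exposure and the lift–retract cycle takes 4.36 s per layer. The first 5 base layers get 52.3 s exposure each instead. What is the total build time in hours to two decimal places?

3.08 hours

Layers = ⌈30.9/0.025⌉ = 1236.
Bottom layers = 5 × (52.3 + 4.36) = 283.3 s.
Regular layers = 1231 × (4.41 + 4.36) = 10795.87 s.
Total = 283.3 + 10795.87 = 11079.17 s = 3.08 hours.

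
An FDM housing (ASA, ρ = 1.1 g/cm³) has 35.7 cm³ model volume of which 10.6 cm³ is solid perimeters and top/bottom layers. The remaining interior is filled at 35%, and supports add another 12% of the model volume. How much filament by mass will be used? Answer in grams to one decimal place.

Infill region = 35.7 − 10.6 = 25.1 cm³.
Infill volume: 0.35 × 25.1 → 8.785 cm³.
Support = 0.12 × 35.7, so 4.284 cm³.
Deposited volume = 10.6 + 8.785 + 4.284 = 23.669 cm³.
Mass: 23.669 × 1.1 → 26.0359 g.

26.0 g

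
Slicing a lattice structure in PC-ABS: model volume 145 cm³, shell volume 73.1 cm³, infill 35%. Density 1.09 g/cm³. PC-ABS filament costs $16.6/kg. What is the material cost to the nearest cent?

$1.78

Volume inside the shell = 145 − 73.1, so 71.9 cm³.
Deposited infill = 0.35 × 71.9 = 25.165 cm³.
Deposited volume: 73.1 + 25.165 → 98.265 cm³.
Mass: 98.265 × 1.09 → 107.10885 g.
Cost = 107.10885 g / 1000 × $16.6/kg = $1.78.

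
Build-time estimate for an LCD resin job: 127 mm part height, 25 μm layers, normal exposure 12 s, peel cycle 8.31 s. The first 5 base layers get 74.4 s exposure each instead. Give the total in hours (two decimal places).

Number of layers: 127 / 0.025 → 5080 (rounded up).
Base layers = 5 × (74.4 + 8.31) = 413.55 s.
Remaining layers: 5075 × (12 + 8.31) → 103073.25 s.
Sum: 413.55 + 103073.25 = 103486.8 s → 28.75 hours.

28.75 hours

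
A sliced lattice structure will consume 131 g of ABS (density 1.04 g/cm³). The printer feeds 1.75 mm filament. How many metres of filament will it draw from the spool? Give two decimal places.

Extruded volume: 131/1.04 = 125.9615 cm³ (125961.5 mm³).
A = π r² = π × 0.875² = 2.4053 mm².
Length = 125961.5 / 2.4053 = 52368.31 mm = 52.37 m.

52.37 m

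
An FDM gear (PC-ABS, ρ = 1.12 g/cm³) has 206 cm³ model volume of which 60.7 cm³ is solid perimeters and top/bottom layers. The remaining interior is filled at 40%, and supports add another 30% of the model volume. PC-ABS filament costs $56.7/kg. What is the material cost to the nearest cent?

$11.47

Infill region: 206 − 60.7 → 145.3 cm³.
Deposited infill = 0.40 × 145.3, so 58.12 cm³.
Support: 0.30 × 206 → 61.8 cm³.
Deposited volume = 60.7 + 58.12 + 61.8 = 180.62 cm³.
Mass: 180.62 × 1.12 → 202.2944 g.
At $56.7/kg: 202.2944/1000 × 56.7 = $11.47.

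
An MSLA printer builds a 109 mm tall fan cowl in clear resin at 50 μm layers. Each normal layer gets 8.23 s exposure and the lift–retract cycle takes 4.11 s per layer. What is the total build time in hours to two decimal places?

Layer count = ceil(109 / 0.05) = 2180.
Each layer takes = 8.23 + 4.11, so 12.34 s.
Build time: 2180 × 12.34 s = 26901.2 s, i.e. 7.47 hours.

7.47 hours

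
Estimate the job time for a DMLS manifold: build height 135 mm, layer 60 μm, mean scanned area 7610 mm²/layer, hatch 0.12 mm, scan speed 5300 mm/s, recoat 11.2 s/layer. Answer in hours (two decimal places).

14.48 hours

Layer count = ceil(135 / 0.06) = 2250.
Hatch length per layer: 7610 / 0.12 → 63416.7 mm.
Scan time per layer: 63416.7 / 5300 → 11.9654 s.
Layer cycle: 11.9654 + 11.2 → 23.1654 s.
Build time = 2250 × 23.1654 = 52122.15 s = 14.48 hours.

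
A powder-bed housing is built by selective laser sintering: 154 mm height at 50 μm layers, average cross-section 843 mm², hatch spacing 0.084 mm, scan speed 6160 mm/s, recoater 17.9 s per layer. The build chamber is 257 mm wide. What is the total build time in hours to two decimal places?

16.71 hours

Number of layers: 154 / 0.05 → 3080 (rounded up).
Hatch length per layer = 843 / 0.084 = 10035.7 mm.
Per-layer scan time = 10035.7 / 6160, so 1.6292 s.
Layer cycle = 1.6292 + 17.9 = 19.5292 s.
Total: 3080 × 19.5292 s = 60149.936 s → 16.71 hours.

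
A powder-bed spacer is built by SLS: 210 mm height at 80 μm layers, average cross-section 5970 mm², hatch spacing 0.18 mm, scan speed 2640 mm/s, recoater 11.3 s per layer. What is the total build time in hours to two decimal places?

17.40 hours

Number of layers: 210 / 0.08 → 2625 (rounded up).
Per-layer scan distance = 5970 / 0.18 = 33166.7 mm.
Per-layer scan time = 33166.7 / 2640 = 12.5631 s.
Layer cycle = 12.5631 + 11.3, so 23.8631 s.
2625 layers × 23.8631 s/layer = 62640.6375 s, i.e. 17.40 hours.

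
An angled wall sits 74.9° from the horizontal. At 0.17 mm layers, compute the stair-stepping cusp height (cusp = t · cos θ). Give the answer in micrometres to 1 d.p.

h_c = t·cos θ = 0.17 × 0.2605 = 0.044285 mm (44.3 μm).

44.3 μm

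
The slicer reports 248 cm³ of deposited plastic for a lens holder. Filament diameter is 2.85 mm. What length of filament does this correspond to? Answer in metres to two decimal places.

Filament cross-section = π × (2.85/2)² = 6.3794 mm².
Length = 248 cm³ / 6.3794 mm² = 248000 / 6.3794 = 38875.13 mm = 38.88 m.

38.88 m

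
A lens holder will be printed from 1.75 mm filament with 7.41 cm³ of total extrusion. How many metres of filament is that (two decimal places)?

Cross-section of 1.75 mm filament: π·(1.75/2)² = 2.4053 mm².
L = 7410 mm³ / 2.4053 mm² = 3080.7 mm, i.e. 3.08 m.

3.08 m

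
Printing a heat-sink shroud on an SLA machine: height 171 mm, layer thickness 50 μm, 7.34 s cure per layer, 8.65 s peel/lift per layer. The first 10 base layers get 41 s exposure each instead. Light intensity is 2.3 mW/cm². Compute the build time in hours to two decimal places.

Layer count = ceil(171 / 0.05) = 3420.
Burn-in layers = 10 × (41 + 8.65) = 496.5 s.
Remaining layers: 3410 × (7.34 + 8.65) → 54525.9 s.
Total = 496.5 + 54525.9 = 55022.4 s = 15.28 hours.

15.28 hours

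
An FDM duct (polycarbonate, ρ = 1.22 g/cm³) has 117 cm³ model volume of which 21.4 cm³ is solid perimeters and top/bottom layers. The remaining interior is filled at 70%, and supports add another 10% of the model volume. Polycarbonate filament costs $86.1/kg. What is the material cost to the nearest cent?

$10.51

Volume inside the shell: 117 − 21.4 → 95.6 cm³.
Infill volume: 0.70 × 95.6 → 66.92 cm³.
Support: 0.10 × 117 → 11.7 cm³.
Deposited volume = 21.4 + 66.92 + 11.7 = 100.02 cm³.
Mass = 100.02 × 1.22 = 122.0244 g.
At $86.1/kg: 122.0244/1000 × 86.1 = $10.51.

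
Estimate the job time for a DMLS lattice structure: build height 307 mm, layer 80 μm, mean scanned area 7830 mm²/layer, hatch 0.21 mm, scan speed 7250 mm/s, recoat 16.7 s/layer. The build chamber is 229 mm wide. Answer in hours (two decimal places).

Layers = ⌈307/0.08⌉ = 3838.
Scan path per layer = 7830 / 0.21 = 37285.7 mm.
Scan time per layer = 37285.7 / 7250 = 5.1429 s.
Time per layer = 5.1429 + 16.7, so 21.8429 s.
Total: 3838 × 21.8429 s = 83833.0502 s → 23.29 hours.

23.29 hours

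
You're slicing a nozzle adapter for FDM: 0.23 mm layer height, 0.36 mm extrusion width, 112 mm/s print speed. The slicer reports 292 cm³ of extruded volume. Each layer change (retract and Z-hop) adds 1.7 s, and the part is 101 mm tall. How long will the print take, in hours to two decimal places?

8.95 hours

Bead cross-section = 0.23 × 0.36, so 0.0828 mm².
Toolpath length = 292 cm³ / 0.0828 mm² = 292000 / 0.0828 = 3526570 mm.
Time extruding = 3526570 / 112 = 31487.2 s.
Number of layers: 101 / 0.23 → 440 (rounded up).
Non-print overhead: 440 × 1.7 → 748 s.
Total = 31487.2 + 748 = 32235.2 s = 8.95 hours.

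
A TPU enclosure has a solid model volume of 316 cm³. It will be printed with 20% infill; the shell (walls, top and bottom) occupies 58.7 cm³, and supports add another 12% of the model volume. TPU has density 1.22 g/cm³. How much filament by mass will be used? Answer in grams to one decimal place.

Volume inside the shell: 316 − 58.7 → 257.3 cm³.
Infill volume: 0.20 × 257.3 → 51.46 cm³.
Support: 0.12 × 316 → 37.92 cm³.
Deposited volume = 58.7 + 51.46 + 37.92, so 148.08 cm³.
Mass = 148.08 × 1.22 = 180.6576 g.

180.7 g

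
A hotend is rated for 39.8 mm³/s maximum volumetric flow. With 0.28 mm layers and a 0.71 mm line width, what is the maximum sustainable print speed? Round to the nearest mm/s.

200 mm/s

Bead cross-section: 0.28 × 0.71 → 0.1988 mm².
v_max = Q/A = 39.8/0.1988 = 200.20 mm/s → 200 mm/s.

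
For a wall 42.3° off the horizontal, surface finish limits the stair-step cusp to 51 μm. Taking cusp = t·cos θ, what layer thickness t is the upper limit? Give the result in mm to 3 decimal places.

t = h_c / cos θ = 0.051 / 0.7396 = 0.069 mm.

0.069 mm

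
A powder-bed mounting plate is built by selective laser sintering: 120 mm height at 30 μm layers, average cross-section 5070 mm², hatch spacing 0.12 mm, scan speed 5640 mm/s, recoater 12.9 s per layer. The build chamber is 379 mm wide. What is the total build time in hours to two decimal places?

22.66 hours

Number of layers: 120 / 0.03 → 4000 (rounded up).
Hatch length per layer: 5070 / 0.12 → 42250 mm.
Per-layer scan time = 42250 / 5640, so 7.4911 s.
Time per layer = 7.4911 + 12.9 = 20.3911 s.
Build time = 4000 × 20.3911 = 81564.4 s = 22.66 hours.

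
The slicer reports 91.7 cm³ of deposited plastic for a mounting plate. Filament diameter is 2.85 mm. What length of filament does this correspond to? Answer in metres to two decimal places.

A = π r² = π × 1.425² = 6.3794 mm².
L = 91700 mm³ / 6.3794 mm² = 14374.39 mm, i.e. 14.37 m.

14.37 m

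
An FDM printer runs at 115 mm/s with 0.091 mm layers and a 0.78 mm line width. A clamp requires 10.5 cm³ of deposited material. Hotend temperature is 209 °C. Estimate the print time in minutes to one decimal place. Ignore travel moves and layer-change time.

Extrusion cross-section = 0.091 × 0.78 = 0.07098 mm².
Total extruded path = 10500/0.07098 = 147929 mm.
Time extruding: 147929 / 115 → 1286.3 s.
In the requested units: 1286.3 s = 21.4 minutes.

21.4 minutes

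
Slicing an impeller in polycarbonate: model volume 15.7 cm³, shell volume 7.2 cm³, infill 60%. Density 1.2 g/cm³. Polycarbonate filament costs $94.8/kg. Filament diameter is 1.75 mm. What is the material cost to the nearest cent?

Volume inside the shell = 15.7 − 7.2, so 8.5 cm³.
Infill volume = 0.60 × 8.5 = 5.1 cm³.
Total extruded = 7.2 + 5.1, so 12.3 cm³.
Mass = 12.3 × 1.2, so 14.76 g.
At $94.8/kg: 14.76/1000 × 94.8 = $1.40.

$1.40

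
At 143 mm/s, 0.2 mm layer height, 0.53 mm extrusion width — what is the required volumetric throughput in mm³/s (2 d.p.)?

15.16

A: 0.2 × 0.53 → 0.106 mm².
Q = v·A = 143 × 0.106 = 15.16 mm³/s.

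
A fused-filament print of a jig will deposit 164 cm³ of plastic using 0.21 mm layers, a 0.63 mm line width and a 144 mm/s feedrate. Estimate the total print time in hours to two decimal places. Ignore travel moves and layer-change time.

2.39 hours

Bead cross-section: 0.21 × 0.63 → 0.1323 mm².
Path length: 164000 mm³ / 0.1323 mm² → 1239607 mm.
Print-move time = 1239607 / 144 = 8608.4 s.
Converting: 8608.4 s = 2.39 hours.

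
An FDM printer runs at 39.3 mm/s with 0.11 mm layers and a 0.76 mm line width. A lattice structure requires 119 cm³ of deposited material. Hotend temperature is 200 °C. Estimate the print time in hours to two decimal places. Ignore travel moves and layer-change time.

10.06 hours

Line area = 0.11 × 0.76 = 0.0836 mm².
Total extruded path = 119000/0.0836 = 1423445 mm.
Extrusion time = 1423445 / 39.3, so 36220 s.
That's 36220 s → 10.06 hours.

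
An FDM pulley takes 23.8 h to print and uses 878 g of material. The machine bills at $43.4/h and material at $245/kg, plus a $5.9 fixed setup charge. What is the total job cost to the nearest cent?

$1253.93

Time charge: 43.4 × 23.8 → $1032.92.
Material cost = 245 × 878/1000, so $215.11.
Total = 1032.92 + 215.11 + 5.9 = $1253.93.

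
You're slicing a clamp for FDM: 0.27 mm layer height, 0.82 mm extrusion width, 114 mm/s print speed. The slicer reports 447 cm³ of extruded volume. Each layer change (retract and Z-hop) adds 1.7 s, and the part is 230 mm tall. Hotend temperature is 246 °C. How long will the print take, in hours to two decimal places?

Extrusion cross-section = 0.27 × 0.82, so 0.2214 mm².
Total extruded path = 447000/0.2214 = 2018970.2 mm.
Extrusion time: 2018970.2 / 114 → 17710.3 s.
Layers = ⌈230/0.27⌉ = 852.
Non-print overhead = 852 × 1.7 = 1448.4 s.
Total = 17710.3 + 1448.4 = 19158.7 s = 5.32 hours.

5.32 hours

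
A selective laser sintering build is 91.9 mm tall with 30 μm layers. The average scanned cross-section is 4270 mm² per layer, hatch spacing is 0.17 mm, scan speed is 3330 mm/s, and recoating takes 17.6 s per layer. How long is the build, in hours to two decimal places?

Layers = ⌈91.9/0.03⌉ = 3064.
Hatch length per layer = 4270 / 0.17, so 25117.6 mm.
Laser time per layer = 25117.6 / 3330, so 7.5428 s.
Time per layer = 7.5428 + 17.6 = 25.1428 s.
3064 layers × 25.1428 s/layer = 77037.5392 s, i.e. 21.40 hours.

21.40 hours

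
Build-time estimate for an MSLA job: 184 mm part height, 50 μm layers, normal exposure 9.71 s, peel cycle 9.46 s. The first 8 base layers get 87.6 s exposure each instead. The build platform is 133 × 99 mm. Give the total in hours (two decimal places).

Layers = ⌈184/0.05⌉ = 3680.
Base layers: 8 × (87.6 + 9.46) → 776.48 s.
Normal layers = 3672 × (9.71 + 9.46) = 70392.24 s.
Total = 776.48 + 70392.24 = 71168.72 s = 19.77 hours.

19.77 hours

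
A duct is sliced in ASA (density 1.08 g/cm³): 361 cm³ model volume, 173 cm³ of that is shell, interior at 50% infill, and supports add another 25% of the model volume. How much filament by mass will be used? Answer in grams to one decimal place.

385.8 g

Interior volume = 361 − 173, so 188 cm³.
Infill deposited: 0.50 × 188 → 94 cm³.
Support: 0.25 × 361 → 90.25 cm³.
Deposited volume = 173 + 94 + 90.25 = 357.25 cm³.
Mass = 357.25 × 1.08, so 385.83 g.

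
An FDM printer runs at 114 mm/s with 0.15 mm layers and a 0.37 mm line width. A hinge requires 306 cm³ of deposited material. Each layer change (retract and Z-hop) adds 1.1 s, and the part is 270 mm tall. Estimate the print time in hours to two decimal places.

13.98 hours

Extrusion cross-section = 0.15 × 0.37 = 0.0555 mm².
Toolpath length = 306 cm³ / 0.0555 mm² = 306000 / 0.0555 = 5513513.5 mm.
Time extruding = 5513513.5 / 114, so 48364.2 s.
Layer count = ceil(270 / 0.15) = 1800.
Non-print overhead = 1800 × 1.1, so 1980 s.
Total = 48364.2 + 1980 = 50344.2 s = 13.98 hours.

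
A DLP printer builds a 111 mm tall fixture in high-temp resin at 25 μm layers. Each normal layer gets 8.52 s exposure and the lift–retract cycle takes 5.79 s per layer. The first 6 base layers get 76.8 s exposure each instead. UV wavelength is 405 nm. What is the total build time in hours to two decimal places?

Layers = ⌈111/0.025⌉ = 4440.
Burn-in layers = 6 × (76.8 + 5.79), so 495.54 s.
Remaining layers = 4434 × (8.52 + 5.79) = 63450.54 s.
Total = 495.54 + 63450.54 = 63946.08 s = 17.76 hours.

17.76 hours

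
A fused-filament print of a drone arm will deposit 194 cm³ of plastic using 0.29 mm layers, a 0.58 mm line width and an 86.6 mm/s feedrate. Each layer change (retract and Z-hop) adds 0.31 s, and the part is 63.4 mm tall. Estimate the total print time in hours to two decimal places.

3.72 hours

Line area: 0.29 × 0.58 → 0.1682 mm².
Total extruded path = 194000/0.1682 = 1153388.8 mm.
Print-move time = 1153388.8 / 86.6 = 13318.6 s.
Layers = ⌈63.4/0.29⌉ = 219.
Layer-change overhead = 219 × 0.31, so 67.89 s.
Total = 13318.6 + 67.89 = 13386.49 s = 3.72 hours.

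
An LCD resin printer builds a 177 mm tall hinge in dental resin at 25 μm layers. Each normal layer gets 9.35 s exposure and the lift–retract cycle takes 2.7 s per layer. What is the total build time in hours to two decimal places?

Number of layers: 177 / 0.025 → 7080 (rounded up).
Each layer takes = 9.35 + 2.7 = 12.05 s.
Build time: 7080 × 12.05 s = 85314 s, i.e. 23.70 hours.

23.70 hours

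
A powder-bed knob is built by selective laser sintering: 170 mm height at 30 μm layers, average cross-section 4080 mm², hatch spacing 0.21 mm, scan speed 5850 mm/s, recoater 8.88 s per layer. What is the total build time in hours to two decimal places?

Layer count = ceil(170 / 0.03) = 5667.
Hatch length per layer = 4080 / 0.21, so 19428.6 mm.
Per-layer scan time = 19428.6 / 5850, so 3.3211 s.
Time per layer = 3.3211 + 8.88, so 12.2011 s.
5667 layers × 12.2011 s/layer = 69143.6337 s, i.e. 19.21 hours.

19.21 hours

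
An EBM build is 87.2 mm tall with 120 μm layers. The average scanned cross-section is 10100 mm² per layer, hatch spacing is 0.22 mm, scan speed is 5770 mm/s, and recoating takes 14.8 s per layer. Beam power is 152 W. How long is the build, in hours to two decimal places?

4.60 hours

Layer count = ceil(87.2 / 0.12) = 727.
Per-layer scan distance: 10100 / 0.22 → 45909.1 mm.
Scan time per layer = 45909.1 / 5770, so 7.9565 s.
Per-layer time = 7.9565 + 14.8, so 22.7565 s.
Build time = 727 × 22.7565 = 16543.9755 s = 4.60 hours.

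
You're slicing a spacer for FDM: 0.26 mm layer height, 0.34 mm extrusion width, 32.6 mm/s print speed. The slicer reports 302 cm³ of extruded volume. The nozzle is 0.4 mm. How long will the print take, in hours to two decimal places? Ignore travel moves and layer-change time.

Extrusion cross-section: 0.26 × 0.34 → 0.0884 mm².
Total extruded path = 302000/0.0884 = 3416289.6 mm.
Print-move time = 3416289.6 / 32.6, so 104794.2 s.
That's 104794.2 s → 29.11 hours.

29.11 hours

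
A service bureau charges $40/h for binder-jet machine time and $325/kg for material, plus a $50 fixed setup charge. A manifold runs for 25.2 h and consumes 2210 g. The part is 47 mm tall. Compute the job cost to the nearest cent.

Machine cost = 40 × 25.2 = $1008.00.
Material cost = 325 × 2210/1000 = $718.25.
Total = 1008.00 + 718.25 + 50 = $1776.25.

$1776.25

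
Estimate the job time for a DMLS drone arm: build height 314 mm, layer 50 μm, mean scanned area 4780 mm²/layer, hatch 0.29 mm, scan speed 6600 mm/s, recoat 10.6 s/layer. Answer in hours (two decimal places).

Number of layers: 314 / 0.05 → 6280 (rounded up).
Hatch length per layer: 4780 / 0.29 → 16482.8 mm.
Laser time per layer = 16482.8 / 6600, so 2.4974 s.
Time per layer = 2.4974 + 10.6 = 13.0974 s.
Build time = 6280 × 13.0974 = 82251.672 s = 22.85 hours.

22.85 hours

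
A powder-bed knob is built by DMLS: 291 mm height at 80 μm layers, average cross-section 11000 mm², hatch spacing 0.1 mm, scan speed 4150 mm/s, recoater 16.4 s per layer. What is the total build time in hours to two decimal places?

Layers = ⌈291/0.08⌉ = 3638.
Hatch length per layer = 11000 / 0.1 = 110000 mm.
Scan time per layer = 110000 / 4150 = 26.506 s.
Per-layer time: 26.506 + 16.4 → 42.906 s.
Total: 3638 × 42.906 s = 156092.028 s → 43.36 hours.

43.36 hours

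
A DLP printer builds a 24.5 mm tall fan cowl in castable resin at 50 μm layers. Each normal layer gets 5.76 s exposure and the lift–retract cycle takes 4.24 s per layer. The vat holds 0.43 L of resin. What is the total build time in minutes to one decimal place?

81.7 minutes

Layers = ⌈24.5/0.05⌉ = 490.
Each layer takes = 5.76 + 4.24 = 10 s.
Total = 490 × 10 = 4900 s = 81.7 minutes.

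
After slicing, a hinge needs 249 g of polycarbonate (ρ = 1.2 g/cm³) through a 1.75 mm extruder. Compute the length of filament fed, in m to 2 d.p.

Extruded volume: 249/1.2 = 207.5 cm³ (207500 mm³).
Cross-section of 1.75 mm filament: π·(1.75/2)² = 2.4053 mm².
Length = 207500 / 2.4053 = 86267.83 mm = 86.27 m.

86.27 m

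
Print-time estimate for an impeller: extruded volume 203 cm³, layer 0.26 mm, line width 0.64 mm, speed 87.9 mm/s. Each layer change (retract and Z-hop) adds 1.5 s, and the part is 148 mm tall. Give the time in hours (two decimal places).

4.09 hours

Extrusion cross-section = 0.26 × 0.64 = 0.1664 mm².
Total extruded path = 203000/0.1664 = 1219951.9 mm.
Print-move time: 1219951.9 / 87.9 → 13878.9 s.
Number of layers: 148 / 0.26 → 570 (rounded up).
Layer-change overhead = 570 × 1.5, so 855 s.
Total = 13878.9 + 855 = 14733.9 s = 4.09 hours.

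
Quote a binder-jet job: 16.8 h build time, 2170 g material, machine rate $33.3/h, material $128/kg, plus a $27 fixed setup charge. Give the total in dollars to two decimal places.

$864.20

Time charge: 33.3 × 16.8 → $559.44.
Material cost = 128 × 2170/1000, so $277.76.
Total = 559.44 + 277.76 + 27 = $864.20.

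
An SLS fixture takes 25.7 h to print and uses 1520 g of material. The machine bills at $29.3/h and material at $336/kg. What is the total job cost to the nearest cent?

Machine cost: 29.3 × 25.7 → $753.01.
Feedstock cost: 336 × 1520/1000 → $510.72.
Job cost: 753.01 + 510.72 = $1263.73.

$1263.73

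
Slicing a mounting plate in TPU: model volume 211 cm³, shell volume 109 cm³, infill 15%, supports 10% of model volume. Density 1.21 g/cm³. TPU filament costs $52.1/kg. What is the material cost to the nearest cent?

$9.17

Infill region: 211 − 109 → 102 cm³.
Infill deposited = 0.15 × 102 = 15.3 cm³.
Support = 0.10 × 211 = 21.1 cm³.
Total extruded = 109 + 15.3 + 21.1 = 145.4 cm³.
Mass: 145.4 × 1.21 → 175.934 g.
Cost = 175.934 g / 1000 × $52.1/kg = $9.17.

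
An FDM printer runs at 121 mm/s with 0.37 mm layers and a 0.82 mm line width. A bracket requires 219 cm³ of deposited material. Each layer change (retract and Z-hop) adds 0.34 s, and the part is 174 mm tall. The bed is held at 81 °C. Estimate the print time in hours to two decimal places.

Bead cross-section = 0.37 × 0.82, so 0.3034 mm².
Total extruded path = 219000/0.3034 = 721819.4 mm.
Time extruding = 721819.4 / 121 = 5965.4 s.
Layers = ⌈174/0.37⌉ = 471.
Layer-change overhead = 471 × 0.34, so 160.14 s.
Altogether 5965.4 + 160.14 = 6125.54 s, i.e. 1.70 hours.

1.70 hours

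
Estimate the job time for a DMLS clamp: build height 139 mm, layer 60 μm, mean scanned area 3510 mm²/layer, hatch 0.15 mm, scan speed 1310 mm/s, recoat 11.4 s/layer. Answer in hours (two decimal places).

Layer count = ceil(139 / 0.06) = 2317.
Scan path per layer = 3510 / 0.15 = 23400 mm.
Scan time per layer = 23400 / 1310 = 17.8626 s.
Time per layer = 17.8626 + 11.4 = 29.2626 s.
Total: 2317 × 29.2626 s = 67801.4442 s → 18.83 hours.

18.83 hours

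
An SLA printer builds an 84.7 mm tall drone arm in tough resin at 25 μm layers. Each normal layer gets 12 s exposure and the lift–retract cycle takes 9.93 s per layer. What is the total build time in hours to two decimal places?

20.64 hours

Number of layers: 84.7 / 0.025 → 3388 (rounded up).
Cycle time = 12 + 9.93 = 21.93 s.
Build time: 3388 × 21.93 s = 74298.84 s, i.e. 20.64 hours.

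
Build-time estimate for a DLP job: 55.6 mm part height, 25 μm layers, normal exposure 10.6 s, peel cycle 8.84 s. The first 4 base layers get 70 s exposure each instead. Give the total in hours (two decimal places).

Layers = ⌈55.6/0.025⌉ = 2224.
Bottom layers = 4 × (70 + 8.84), so 315.36 s.
Normal layers: 2220 × (10.6 + 8.84) → 43156.8 s.
Sum: 315.36 + 43156.8 = 43472.16 s → 12.08 hours.

12.08 hours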